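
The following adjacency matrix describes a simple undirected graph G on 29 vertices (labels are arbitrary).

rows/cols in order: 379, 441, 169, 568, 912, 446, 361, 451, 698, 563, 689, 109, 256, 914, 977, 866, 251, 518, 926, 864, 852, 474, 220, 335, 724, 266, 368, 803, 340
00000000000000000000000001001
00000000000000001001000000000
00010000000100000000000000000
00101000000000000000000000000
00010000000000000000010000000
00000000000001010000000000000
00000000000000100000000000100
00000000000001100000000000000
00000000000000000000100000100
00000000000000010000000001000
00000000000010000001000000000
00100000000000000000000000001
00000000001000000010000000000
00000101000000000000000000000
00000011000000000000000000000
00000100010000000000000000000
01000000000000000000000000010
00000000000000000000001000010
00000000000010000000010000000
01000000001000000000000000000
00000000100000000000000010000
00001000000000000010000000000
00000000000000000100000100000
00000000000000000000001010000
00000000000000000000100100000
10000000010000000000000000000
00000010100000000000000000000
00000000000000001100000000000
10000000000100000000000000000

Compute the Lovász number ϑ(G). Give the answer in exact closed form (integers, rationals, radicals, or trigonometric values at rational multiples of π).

Vertex 977 has 2 neighbors: 361, 451.
N(912) = {568, 474}, |N(912)| = 2.
deg(914) = 2; N(914) = {446, 451}.
N(866) = {446, 563}, |N(866)| = 2.
2-regular, N=29; connected 2-regular on 29 ⇒ C_{29}.
A has 15 distinct eigenvalues ≈ [2.0, 1.95324, 1.81515, 1.59219, 1.29477, 0.93682, 0.53506, 0.10828, -0.32356, -0.74028, -1.12237, -1.45199, -1.71371, -1.89531, -1.98828].
ϑ = −N·λ_min/(λ_max−λ_min) = −29·(-2*cos(pi/29))/(2−(-2*cos(pi/29))) = 29*cos(pi/29)/(cos(pi/29) + 1).
= 14.4574… (decimal).
Lovász sandwich 14 ≤ 29*cos(pi/29)/(cos(pi/29) + 1) ≤ 15: both strict.

29*cos(pi/29)/(cos(pi/29) + 1)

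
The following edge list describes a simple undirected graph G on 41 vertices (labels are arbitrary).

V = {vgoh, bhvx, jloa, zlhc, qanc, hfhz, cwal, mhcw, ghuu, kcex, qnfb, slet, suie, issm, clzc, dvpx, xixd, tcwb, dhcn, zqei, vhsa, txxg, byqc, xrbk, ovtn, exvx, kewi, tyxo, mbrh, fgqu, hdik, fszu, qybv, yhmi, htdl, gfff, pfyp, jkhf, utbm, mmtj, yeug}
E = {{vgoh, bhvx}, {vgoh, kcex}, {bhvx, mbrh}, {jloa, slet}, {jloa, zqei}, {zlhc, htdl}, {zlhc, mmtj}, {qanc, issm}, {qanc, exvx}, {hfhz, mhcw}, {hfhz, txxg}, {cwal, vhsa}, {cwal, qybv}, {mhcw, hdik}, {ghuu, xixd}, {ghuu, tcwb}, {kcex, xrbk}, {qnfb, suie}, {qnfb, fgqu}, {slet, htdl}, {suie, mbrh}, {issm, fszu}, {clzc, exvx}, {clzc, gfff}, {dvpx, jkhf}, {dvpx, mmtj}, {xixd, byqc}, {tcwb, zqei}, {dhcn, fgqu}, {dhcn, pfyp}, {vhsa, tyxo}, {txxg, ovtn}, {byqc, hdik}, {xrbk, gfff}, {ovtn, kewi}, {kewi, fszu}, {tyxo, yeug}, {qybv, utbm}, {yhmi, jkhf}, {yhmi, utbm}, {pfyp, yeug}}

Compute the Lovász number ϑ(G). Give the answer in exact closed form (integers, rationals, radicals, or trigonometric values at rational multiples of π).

deg(cwal) = 2; N(cwal) = {vhsa, qybv}.
deg(vhsa) = 2; N(vhsa) = {cwal, tyxo}.
deg(suie) = 2; N(suie) = {qnfb, mbrh}.
deg(qybv) = 2; N(qybv) = {cwal, utbm}.
41-vertex 2-regular graph: a single 41-cycle (edge-transitive).
spec(A) ≈ [2.0, 1.97656, 1.90679, 1.79233, 1.63586, 1.44104, 1.21245, 0.95544, 0.67603, 0.38078, 0.07661, -0.22937, -0.52996, -0.81814, -1.08714, -1.33065, -1.54298, -1.71914, -1.855, -1.94739, -1.99413] (distinct, 5 d.p.).
λ_max=2, λ_min=-2*cos(pi/41); ϑ = −41·λ_min/(λ_max−λ_min) = 41*cos(pi/41)/(cos(pi/41) + 1).
Numerically 20.4699.
Check 20 ≤ 41*cos(pi/41)/(cos(pi/41) + 1) ≤ 21: both strict.

41*cos(pi/41)/(cos(pi/41) + 1)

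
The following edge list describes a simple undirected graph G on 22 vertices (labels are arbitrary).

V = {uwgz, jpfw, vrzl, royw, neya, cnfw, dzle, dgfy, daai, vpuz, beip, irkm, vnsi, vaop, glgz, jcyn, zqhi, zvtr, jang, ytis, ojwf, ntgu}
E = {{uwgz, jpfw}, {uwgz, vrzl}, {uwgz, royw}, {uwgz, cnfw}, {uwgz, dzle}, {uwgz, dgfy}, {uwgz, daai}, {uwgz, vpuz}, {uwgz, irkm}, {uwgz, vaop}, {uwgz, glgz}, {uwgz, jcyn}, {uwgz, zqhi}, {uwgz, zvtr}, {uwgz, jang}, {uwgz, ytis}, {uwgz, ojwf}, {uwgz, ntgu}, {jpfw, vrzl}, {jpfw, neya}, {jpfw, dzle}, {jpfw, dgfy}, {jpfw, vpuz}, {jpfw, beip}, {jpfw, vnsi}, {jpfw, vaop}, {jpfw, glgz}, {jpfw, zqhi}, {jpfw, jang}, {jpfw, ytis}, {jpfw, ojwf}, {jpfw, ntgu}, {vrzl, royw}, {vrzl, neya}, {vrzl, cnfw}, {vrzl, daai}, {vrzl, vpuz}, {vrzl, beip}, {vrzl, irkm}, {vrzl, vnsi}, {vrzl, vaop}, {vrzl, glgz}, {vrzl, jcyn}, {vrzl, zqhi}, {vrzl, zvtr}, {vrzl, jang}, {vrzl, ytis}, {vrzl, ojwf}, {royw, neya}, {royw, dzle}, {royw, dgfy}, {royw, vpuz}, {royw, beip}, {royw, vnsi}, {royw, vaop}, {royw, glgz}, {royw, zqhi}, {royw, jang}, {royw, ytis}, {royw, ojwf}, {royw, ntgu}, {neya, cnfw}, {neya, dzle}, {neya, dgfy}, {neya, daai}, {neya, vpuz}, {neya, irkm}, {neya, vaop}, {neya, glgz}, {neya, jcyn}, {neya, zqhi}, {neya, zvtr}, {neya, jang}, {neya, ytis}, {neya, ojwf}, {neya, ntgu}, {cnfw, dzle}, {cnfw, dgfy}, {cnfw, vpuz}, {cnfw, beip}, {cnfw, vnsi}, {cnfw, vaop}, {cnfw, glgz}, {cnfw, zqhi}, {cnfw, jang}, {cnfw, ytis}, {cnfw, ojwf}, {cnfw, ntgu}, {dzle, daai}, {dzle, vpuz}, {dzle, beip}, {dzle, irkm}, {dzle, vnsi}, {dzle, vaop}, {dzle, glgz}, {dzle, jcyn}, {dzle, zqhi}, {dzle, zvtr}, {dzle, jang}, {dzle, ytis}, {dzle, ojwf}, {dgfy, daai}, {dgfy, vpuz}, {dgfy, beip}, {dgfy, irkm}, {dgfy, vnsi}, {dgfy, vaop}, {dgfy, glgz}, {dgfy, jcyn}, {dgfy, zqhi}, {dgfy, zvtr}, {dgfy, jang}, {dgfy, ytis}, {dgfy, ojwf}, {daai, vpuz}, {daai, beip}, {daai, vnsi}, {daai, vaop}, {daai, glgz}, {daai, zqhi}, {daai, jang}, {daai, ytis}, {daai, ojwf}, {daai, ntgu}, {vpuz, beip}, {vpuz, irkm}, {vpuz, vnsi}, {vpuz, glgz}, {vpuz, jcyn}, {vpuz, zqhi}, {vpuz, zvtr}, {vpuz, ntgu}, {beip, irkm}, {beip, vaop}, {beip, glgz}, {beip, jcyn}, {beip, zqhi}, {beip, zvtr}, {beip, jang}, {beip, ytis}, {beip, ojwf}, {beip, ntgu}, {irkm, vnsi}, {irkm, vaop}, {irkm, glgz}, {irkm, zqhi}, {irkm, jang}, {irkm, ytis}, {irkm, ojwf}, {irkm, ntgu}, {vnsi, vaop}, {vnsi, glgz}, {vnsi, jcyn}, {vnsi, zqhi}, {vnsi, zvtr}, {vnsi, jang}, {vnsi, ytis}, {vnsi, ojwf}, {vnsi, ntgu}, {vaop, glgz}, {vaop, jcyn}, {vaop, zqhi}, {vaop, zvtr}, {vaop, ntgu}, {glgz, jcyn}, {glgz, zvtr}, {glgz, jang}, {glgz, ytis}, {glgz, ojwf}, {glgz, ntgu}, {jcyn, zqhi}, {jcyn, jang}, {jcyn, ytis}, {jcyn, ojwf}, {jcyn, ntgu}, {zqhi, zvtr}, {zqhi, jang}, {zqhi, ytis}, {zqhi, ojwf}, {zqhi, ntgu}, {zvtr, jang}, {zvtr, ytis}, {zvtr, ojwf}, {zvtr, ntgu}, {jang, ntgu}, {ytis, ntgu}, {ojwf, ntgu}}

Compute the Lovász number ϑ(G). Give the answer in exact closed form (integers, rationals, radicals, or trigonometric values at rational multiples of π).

Vertex irkm has 15 neighbors: uwgz, vrzl, neya, dzle, dgfy, vpuz, beip, vnsi, vaop, glgz, zqhi, jang, ytis, ojwf, ntgu.
Vertex neya has 18 neighbors: jpfw, vrzl, royw, cnfw, dzle, dgfy, daai, vpuz, irkm, vaop, glgz, jcyn, zqhi, zvtr, jang, ytis, ojwf, ntgu.
N(dzle) = {uwgz, jpfw, royw, neya, cnfw, daai, vpuz, beip, irkm, vnsi, vaop, glgz, jcyn, zqhi, zvtr, jang, ytis, ojwf}, |N(dzle)| = 18.
N(zqhi) = {uwgz, jpfw, vrzl, royw, neya, cnfw, dzle, dgfy, daai, vpuz, beip, irkm, vnsi, vaop, jcyn, zvtr, jang, ytis, ojwf, ntgu}, |N(zqhi)| = 20.
Complete multipartite on [7, 5, 4, 4, 2]: sandwich collapses at ϑ=7.
ϑ(G) ≈ 7.000000.
α=7, χ(Ḡ)=7; ϑ=7 lies between (collapsed).

7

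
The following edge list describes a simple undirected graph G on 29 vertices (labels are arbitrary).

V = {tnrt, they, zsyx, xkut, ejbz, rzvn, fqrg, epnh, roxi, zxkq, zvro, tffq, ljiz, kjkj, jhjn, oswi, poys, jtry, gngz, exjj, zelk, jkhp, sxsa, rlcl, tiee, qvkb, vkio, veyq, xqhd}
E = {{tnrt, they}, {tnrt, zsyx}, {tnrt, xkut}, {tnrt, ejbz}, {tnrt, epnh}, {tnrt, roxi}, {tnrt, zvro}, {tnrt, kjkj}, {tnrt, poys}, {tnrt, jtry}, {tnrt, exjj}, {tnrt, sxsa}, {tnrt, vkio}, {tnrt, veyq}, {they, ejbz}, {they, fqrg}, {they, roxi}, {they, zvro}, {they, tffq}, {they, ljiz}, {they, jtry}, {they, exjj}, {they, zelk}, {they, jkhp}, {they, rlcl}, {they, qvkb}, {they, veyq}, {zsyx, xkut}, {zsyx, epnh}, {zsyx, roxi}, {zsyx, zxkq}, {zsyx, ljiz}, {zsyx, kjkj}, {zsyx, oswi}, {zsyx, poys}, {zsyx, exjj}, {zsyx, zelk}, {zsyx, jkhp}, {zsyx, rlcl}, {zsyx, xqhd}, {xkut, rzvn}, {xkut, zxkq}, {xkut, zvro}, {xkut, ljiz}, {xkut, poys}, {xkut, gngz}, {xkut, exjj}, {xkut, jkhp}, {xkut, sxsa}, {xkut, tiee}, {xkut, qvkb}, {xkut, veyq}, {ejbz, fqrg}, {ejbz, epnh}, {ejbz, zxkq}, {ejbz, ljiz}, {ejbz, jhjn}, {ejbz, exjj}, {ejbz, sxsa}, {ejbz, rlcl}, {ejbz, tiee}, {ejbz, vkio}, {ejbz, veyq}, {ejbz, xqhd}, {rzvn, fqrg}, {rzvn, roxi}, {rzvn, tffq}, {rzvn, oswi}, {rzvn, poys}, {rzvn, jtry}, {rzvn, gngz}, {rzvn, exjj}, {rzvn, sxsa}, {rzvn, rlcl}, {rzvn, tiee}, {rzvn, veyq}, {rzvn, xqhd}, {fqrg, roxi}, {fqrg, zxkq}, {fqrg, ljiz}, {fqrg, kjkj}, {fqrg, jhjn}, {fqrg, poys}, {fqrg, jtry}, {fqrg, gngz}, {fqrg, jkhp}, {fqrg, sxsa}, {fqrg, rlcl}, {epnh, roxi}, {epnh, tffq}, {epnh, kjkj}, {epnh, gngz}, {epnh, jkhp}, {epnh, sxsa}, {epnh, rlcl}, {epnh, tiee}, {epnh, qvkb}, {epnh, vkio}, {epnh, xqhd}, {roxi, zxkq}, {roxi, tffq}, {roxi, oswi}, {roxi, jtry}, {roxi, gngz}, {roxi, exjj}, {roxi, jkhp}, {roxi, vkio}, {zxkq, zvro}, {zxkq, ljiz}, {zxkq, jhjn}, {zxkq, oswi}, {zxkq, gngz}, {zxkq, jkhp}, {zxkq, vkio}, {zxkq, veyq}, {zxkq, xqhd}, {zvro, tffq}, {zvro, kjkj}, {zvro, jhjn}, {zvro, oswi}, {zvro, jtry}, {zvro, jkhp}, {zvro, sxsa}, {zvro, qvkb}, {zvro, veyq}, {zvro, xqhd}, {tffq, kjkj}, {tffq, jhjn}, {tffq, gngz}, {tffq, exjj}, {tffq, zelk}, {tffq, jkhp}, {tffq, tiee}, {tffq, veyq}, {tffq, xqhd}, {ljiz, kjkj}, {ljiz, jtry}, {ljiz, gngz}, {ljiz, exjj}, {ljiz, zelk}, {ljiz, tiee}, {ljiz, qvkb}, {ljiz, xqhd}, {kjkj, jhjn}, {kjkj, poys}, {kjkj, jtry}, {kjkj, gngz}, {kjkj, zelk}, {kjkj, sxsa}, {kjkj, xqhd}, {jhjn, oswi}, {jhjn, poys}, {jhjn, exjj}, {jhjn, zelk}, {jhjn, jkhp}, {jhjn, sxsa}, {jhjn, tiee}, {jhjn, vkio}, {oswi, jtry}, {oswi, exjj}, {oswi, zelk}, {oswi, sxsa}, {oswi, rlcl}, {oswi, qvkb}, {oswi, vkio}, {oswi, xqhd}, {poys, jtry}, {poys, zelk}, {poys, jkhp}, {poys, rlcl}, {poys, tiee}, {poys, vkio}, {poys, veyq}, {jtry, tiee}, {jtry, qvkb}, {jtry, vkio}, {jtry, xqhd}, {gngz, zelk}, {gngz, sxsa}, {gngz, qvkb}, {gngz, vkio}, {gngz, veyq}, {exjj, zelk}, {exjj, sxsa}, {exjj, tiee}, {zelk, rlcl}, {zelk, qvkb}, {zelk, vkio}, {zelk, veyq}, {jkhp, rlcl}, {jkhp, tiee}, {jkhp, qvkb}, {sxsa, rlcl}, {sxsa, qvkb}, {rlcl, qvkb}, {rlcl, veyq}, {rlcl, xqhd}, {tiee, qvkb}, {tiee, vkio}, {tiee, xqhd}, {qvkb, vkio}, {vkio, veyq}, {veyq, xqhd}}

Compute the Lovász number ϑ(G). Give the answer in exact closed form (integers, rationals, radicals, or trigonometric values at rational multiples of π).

deg(gngz) = 14; N(gngz) = {xkut, rzvn, fqrg, epnh, roxi, zxkq, tffq, ljiz, kjkj, zelk, sxsa, qvkb, vkio, veyq}.
N(zelk) = {they, zsyx, tffq, ljiz, kjkj, jhjn, oswi, poys, gngz, exjj, rlcl, qvkb, vkio, veyq}, |N(zelk)| = 14.
Vertex exjj has 14 neighbors: tnrt, they, zsyx, xkut, ejbz, rzvn, roxi, tffq, ljiz, jhjn, oswi, zelk, sxsa, tiee.
deg(vkio) = 14; N(vkio) = {tnrt, ejbz, epnh, roxi, zxkq, jhjn, oswi, poys, jtry, gngz, zelk, tiee, qvkb, veyq}.
Every vertex has degree 14 (N=29); SR(29,14,6,7) — a Paley graph.
The 3 distinct eigenvalues: [14.0, 2.192582, -3.192582].
λ_max=14, λ_min=-sqrt(29)/2 - 1/2; ϑ = −29·λ_min/(λ_max−λ_min) = sqrt(29).
ϑ(G) ≈ 5.38516481.

sqrt(29)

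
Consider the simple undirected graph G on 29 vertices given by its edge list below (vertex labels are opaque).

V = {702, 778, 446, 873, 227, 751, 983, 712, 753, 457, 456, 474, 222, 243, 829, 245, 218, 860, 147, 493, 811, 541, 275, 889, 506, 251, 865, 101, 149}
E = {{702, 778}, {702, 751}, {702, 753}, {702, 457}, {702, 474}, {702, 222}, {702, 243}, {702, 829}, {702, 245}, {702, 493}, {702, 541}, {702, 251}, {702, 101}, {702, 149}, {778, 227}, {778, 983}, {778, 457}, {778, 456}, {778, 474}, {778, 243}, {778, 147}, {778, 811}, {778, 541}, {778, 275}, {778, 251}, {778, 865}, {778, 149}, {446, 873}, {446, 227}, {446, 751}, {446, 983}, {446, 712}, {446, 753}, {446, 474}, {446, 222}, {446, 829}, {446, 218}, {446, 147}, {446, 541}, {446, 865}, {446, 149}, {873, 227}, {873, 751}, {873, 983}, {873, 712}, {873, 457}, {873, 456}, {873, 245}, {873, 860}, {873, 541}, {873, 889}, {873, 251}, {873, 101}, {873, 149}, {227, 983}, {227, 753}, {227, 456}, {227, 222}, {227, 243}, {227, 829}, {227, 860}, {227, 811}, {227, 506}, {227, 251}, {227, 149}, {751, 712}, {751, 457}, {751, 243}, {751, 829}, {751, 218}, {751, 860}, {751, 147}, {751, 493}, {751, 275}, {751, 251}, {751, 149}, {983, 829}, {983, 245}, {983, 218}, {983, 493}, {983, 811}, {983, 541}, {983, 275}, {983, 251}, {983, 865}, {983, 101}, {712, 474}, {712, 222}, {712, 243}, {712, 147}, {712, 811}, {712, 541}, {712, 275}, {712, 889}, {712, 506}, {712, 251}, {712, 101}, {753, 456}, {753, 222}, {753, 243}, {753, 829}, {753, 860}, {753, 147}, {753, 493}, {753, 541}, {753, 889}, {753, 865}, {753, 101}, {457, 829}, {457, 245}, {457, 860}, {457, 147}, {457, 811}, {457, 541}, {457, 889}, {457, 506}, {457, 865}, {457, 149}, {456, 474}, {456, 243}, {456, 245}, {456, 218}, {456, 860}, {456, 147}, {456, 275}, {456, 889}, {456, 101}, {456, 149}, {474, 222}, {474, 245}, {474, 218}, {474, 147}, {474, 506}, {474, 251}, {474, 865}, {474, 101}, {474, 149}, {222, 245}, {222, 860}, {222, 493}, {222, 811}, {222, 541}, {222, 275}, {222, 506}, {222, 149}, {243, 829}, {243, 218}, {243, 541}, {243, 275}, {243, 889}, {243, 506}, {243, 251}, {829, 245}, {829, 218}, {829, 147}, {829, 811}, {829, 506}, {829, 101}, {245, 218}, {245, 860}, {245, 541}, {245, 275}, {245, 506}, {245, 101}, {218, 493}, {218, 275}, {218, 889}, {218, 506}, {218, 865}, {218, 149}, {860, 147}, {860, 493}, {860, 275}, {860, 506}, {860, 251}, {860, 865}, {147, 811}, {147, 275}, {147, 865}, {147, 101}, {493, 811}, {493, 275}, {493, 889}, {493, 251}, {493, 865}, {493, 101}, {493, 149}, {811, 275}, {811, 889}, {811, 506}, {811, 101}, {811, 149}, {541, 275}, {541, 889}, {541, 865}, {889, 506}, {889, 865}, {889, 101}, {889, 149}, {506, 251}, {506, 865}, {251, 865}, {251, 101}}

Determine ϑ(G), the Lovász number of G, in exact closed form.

N(245) = {702, 873, 983, 457, 456, 474, 222, 829, 218, 860, 541, 275, 506, 101}, |N(245)| = 14.
N(778) = {702, 227, 983, 457, 456, 474, 243, 147, 811, 541, 275, 251, 865, 149}, |N(778)| = 14.
deg(149) = 14; N(149) = {702, 778, 446, 873, 227, 751, 457, 456, 474, 222, 218, 493, 811, 889}.
deg(712) = 14; N(712) = {446, 873, 751, 474, 222, 243, 147, 811, 541, 275, 889, 506, 251, 101}.
14-regular, N=29; SR(29,14,6,7) — a Paley graph.
The 3 distinct eigenvalues: [14.0, 2.19258, -3.19258].
−29·(-sqrt(29)/2 - 1/2) / ((14)−(-sqrt(29)/2 - 1/2)) = sqrt(29) = ϑ(G).
Numerically 5.3851648.

sqrt(29)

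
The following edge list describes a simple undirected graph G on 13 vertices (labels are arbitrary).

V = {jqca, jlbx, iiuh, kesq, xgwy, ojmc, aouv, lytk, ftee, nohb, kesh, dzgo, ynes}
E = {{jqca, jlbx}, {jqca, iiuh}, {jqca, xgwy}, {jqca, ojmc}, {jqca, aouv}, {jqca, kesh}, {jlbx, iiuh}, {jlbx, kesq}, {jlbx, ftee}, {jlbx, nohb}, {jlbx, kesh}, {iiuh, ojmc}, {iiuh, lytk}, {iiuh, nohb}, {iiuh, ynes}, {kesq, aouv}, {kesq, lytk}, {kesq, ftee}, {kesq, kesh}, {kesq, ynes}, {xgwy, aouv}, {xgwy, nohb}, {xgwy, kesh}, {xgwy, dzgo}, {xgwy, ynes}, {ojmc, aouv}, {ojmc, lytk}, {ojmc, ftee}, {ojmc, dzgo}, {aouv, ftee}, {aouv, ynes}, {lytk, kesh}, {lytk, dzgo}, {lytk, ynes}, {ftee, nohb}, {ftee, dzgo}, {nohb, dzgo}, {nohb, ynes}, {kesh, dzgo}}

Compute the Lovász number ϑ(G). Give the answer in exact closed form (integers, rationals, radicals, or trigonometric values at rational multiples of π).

deg(jlbx) = 6; N(jlbx) = {jqca, iiuh, kesq, ftee, nohb, kesh}.
deg(xgwy) = 6; N(xgwy) = {jqca, aouv, nohb, kesh, dzgo, ynes}.
deg(dzgo) = 6; N(dzgo) = {xgwy, ojmc, lytk, ftee, nohb, kesh}.
deg(jqca) = 6; N(jqca) = {jlbx, iiuh, xgwy, ojmc, aouv, kesh}.
13-vertex 6-regular graph: strongly regular (13,6,2,3).
The 3 distinct eigenvalues: [6.0, 1.303, -2.303].
Lovász (edge-transitive): ϑ = −13·(-sqrt(13)/2 - 1/2)/((6)−(-sqrt(13)/2 - 1/2)) = sqrt(13).
ϑ(G) ≈ 3.6055513.

sqrt(13)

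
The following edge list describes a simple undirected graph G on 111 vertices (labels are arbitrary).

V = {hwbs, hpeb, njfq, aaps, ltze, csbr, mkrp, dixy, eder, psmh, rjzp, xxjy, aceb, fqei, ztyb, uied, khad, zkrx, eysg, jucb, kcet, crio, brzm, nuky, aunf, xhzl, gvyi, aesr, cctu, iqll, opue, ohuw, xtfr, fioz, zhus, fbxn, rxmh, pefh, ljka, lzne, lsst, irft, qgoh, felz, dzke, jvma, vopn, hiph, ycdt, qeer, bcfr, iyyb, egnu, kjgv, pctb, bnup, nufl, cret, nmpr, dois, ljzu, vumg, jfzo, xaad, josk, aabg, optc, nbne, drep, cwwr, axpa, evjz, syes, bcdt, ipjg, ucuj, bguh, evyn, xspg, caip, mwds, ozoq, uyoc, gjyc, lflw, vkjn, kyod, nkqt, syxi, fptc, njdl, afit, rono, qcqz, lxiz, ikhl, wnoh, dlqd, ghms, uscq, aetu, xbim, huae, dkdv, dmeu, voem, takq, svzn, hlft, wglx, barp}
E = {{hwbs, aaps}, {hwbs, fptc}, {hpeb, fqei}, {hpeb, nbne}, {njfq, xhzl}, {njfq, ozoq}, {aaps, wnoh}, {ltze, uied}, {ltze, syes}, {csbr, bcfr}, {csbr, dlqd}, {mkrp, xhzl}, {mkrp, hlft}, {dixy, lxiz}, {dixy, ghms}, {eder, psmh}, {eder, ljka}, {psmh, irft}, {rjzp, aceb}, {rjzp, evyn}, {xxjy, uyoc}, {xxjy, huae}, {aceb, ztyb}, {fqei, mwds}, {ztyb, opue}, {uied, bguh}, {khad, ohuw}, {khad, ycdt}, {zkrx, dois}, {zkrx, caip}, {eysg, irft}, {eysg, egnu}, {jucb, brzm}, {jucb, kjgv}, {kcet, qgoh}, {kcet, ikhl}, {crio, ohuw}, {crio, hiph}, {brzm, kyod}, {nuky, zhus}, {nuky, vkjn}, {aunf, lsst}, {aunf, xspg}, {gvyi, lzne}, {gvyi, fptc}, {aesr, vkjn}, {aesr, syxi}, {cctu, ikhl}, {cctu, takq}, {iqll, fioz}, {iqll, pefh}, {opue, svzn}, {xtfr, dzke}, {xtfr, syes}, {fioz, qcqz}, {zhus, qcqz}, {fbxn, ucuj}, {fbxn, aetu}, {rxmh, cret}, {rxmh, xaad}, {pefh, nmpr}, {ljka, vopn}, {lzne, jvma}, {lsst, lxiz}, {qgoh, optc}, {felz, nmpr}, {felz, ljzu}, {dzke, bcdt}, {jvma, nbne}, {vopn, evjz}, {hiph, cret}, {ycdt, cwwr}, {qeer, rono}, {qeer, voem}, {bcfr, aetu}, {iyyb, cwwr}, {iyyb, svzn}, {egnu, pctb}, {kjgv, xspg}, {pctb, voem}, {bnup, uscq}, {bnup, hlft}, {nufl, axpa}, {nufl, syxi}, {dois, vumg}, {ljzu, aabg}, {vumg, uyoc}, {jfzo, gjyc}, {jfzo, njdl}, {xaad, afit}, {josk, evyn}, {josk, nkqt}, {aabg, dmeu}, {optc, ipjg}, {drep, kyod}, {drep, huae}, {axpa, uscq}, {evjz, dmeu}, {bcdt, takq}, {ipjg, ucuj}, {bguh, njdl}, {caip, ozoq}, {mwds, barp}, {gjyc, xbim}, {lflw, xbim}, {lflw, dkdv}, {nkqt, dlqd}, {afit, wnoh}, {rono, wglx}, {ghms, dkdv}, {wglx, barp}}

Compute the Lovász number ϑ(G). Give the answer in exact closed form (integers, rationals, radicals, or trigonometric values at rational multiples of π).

111*cos(pi/111)/(cos(pi/111) + 1)

Vertex qcqz has 2 neighbors: fioz, zhus.
deg(nuky) = 2; N(nuky) = {zhus, vkjn}.
Vertex caip has 2 neighbors: zkrx, ozoq.
Vertex hwbs has 2 neighbors: aaps, fptc.
Regular of degree 2 on 111 vertices: a single 111-cycle (edge-transitive).
Distinct eigenvalues (to 6 d.p.): [2.0, 1.996797, 1.987197, 1.971232, 1.948952, 1.920429, 1.885755, 1.84504, 1.798414, 1.746028, 1.688049, 1.624662, 1.556072, 1.482496, 1.404172, 1.321349, 1.234294, 1.143286, 1.048615, 0.950584, 0.849509, 0.745713, 0.639528, 0.531294, 0.421359, 0.310073, 0.197795, 0.084882, -0.028302, -0.141395, -0.254036, -0.365862, -0.476517, -0.585646, -0.692898, -0.797931, -0.900407, -1.0, -1.096389, -1.189266, -1.278334, -1.363307, -1.443912, -1.519892, -1.591004, -1.657019, -1.717727, -1.772931, -1.822457, -1.866145, -1.903855, -1.935466, -1.960877, -1.980007, -1.992795, -1.999199].
λ_max=2, λ_min=-2*cos(pi/111); ϑ = −111·λ_min/(λ_max−λ_min) = 111*cos(pi/111)/(cos(pi/111) + 1).
= 55.48888410… (decimal).
α=55, χ(Ḡ)=56; ϑ=111*cos(pi/111)/(cos(pi/111) + 1) lies between (both strict).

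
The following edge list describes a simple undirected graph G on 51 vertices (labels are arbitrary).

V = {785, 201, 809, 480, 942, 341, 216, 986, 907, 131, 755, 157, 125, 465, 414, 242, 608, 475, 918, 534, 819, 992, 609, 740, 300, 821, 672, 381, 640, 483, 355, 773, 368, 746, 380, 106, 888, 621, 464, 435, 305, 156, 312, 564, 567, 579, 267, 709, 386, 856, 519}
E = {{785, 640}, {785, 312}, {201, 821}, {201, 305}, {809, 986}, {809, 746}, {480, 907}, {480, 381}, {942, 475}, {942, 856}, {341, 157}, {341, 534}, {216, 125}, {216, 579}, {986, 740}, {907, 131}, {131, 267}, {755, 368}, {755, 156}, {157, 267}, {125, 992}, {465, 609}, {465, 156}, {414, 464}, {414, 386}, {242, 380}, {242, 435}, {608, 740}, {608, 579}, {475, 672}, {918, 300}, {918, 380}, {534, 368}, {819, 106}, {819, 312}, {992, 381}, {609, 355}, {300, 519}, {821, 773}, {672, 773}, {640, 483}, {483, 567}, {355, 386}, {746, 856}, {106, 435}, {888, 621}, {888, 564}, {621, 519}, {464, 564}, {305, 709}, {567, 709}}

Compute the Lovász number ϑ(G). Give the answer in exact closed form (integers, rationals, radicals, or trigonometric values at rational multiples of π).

51*cos(pi/51)/(cos(pi/51) + 1)

N(672) = {475, 773}, |N(672)| = 2.
N(992) = {125, 381}, |N(992)| = 2.
Vertex 809 has 2 neighbors: 986, 746.
N(519) = {300, 621}, |N(519)| = 2.
G on 51 vertices is 2-regular; connected 2-regular on 51 ⇒ C_{51}.
The 26 distinct eigenvalues: [2.0, 1.985, 1.94, 1.865, 1.762, 1.632, 1.478, 1.301, 1.105, 0.891, 0.665, 0.428, 0.185, -0.062, -0.307, -0.547, -0.78, -1.0, -1.205, -1.392, -1.558, -1.7, -1.817, -1.906, -1.966, -1.996].
ϑ = −N·λ_min/(λ_max−λ_min) = −51·(-2*cos(pi/51))/(2−(-2*cos(pi/51))) = 51*cos(pi/51)/(cos(pi/51) + 1).
= 25.475794… (decimal).
Sandwich: α(G)=25 ≤ ϑ(G)=51*cos(pi/51)/(cos(pi/51) + 1) ≤ χ(Ḡ)=26 (both strict).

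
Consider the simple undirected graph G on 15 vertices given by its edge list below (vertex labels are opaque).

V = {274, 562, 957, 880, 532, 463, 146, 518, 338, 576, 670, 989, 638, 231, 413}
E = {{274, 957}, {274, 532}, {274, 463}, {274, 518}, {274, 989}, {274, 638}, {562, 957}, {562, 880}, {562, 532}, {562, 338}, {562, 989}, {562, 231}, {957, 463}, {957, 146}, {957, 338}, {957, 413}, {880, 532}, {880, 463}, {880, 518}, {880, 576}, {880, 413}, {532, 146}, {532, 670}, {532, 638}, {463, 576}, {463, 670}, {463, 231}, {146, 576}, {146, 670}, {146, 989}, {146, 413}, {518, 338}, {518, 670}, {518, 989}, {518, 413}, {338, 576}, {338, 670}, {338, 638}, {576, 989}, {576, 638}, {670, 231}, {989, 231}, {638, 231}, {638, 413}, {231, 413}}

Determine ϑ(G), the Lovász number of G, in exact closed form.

N(413) = {957, 880, 146, 518, 638, 231}, |N(413)| = 6.
deg(231) = 6; N(231) = {562, 463, 670, 989, 638, 413}.
Vertex 638 has 6 neighbors: 274, 532, 338, 576, 231, 413.
N(957) = {274, 562, 463, 146, 338, 413}, |N(957)| = 6.
G on 15 vertices is 6-regular; Kneser-type, 2-subsets of [6].
The 3 distinct eigenvalues: [6.0, 1.0, -3.0].
−15·(-3) / ((6)−(-3)) = 5 = ϑ(G).
≈ 5.00000000 (to 8 d.p.).

5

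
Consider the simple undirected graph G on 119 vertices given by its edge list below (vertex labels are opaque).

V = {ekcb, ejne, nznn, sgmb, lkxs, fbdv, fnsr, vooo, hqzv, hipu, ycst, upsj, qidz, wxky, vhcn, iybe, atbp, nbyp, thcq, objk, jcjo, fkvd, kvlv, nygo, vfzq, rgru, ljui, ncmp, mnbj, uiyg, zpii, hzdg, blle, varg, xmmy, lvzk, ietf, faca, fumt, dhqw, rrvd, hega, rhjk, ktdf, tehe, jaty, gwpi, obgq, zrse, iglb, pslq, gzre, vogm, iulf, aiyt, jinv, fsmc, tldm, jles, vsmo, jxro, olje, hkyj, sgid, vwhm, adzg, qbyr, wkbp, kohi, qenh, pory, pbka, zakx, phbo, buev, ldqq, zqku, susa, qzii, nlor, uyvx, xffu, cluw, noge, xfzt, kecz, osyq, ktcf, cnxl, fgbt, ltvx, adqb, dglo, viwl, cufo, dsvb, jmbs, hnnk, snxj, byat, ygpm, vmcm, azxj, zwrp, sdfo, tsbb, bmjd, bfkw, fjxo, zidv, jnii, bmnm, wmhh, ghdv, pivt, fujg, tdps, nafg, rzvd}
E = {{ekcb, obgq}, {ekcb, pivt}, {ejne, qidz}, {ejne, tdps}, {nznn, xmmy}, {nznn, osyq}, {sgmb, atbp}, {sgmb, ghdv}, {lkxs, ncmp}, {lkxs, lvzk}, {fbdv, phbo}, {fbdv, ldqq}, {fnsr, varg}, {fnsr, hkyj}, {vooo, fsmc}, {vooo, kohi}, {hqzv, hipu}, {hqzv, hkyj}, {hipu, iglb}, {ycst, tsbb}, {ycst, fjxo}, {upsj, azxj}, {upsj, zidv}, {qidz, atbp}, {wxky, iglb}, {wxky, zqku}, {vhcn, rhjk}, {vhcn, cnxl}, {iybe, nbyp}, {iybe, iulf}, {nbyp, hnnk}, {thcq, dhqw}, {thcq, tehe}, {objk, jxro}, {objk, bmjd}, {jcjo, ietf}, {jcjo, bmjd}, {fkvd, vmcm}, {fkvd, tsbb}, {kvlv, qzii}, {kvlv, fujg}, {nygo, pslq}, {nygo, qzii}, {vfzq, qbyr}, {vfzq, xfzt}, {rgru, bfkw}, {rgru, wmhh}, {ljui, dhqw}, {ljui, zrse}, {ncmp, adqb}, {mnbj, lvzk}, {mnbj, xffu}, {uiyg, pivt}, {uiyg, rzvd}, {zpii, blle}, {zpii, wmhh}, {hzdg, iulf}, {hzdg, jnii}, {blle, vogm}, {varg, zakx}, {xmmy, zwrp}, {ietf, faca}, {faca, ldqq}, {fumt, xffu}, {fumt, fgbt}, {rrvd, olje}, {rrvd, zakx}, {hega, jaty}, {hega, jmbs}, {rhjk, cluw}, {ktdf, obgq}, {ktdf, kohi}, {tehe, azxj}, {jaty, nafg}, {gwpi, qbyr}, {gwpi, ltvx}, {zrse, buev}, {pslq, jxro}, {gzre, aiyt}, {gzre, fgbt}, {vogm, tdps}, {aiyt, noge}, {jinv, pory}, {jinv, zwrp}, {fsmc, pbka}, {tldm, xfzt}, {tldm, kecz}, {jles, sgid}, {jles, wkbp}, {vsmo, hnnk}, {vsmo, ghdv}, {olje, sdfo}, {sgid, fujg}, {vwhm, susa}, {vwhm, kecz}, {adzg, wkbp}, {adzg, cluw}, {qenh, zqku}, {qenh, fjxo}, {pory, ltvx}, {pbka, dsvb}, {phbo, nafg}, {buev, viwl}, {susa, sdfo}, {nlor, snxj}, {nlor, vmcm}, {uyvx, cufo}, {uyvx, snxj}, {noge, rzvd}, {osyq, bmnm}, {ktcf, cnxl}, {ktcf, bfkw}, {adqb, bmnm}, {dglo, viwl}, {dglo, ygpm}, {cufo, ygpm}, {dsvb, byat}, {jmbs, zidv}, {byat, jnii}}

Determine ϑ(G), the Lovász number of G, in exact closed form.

119*cos(pi/119)/(cos(pi/119) + 1)

deg(qzii) = 2; N(qzii) = {kvlv, nygo}.
deg(nafg) = 2; N(nafg) = {jaty, phbo}.
Vertex noge has 2 neighbors: aiyt, rzvd.
Vertex fgbt has 2 neighbors: fumt, gzre.
Regular of degree 2 on 119 vertices: connected 2-regular on 119 ⇒ C_{119}.
spec(A) ≈ [2.0, 1.99721, 1.98886, 1.97496, 1.95556, 1.93071, 1.90047, 1.86494, 1.82422, 1.7784, 1.72763, 1.67205, 1.6118, 1.54707, 1.47802, 1.40485, 1.32776, 1.24698, 1.16272, 1.07522, 0.98472, 0.89148, 0.79575, 0.6978, 0.59791, 0.49636, 0.39342, 0.28938, 0.18454, 0.07918, -0.0264, -0.1319, -0.23704, -0.34152, -0.44504, -0.54733, -0.64808, -0.74704, -0.84391, -0.93843, -1.03033, -1.11936, -1.20527, -1.28782, -1.36678, -1.44194, -1.51307, -1.57999, -1.6425, -1.70043, -1.75363, -1.80194, -1.84522, -1.88337, -1.91626, -1.94381, -1.96595, -1.9826, -1.99373, -1.9993] (distinct, 5 d.p.).
−119·(-2*cos(pi/119)) / ((2)−(-2*cos(pi/119))) = 119*cos(pi/119)/(cos(pi/119) + 1) = ϑ(G).
≈ 59.4896 (to 4 d.p.).
59 ≤ 119*cos(pi/119)/(cos(pi/119) + 1) ≤ 60: both strict.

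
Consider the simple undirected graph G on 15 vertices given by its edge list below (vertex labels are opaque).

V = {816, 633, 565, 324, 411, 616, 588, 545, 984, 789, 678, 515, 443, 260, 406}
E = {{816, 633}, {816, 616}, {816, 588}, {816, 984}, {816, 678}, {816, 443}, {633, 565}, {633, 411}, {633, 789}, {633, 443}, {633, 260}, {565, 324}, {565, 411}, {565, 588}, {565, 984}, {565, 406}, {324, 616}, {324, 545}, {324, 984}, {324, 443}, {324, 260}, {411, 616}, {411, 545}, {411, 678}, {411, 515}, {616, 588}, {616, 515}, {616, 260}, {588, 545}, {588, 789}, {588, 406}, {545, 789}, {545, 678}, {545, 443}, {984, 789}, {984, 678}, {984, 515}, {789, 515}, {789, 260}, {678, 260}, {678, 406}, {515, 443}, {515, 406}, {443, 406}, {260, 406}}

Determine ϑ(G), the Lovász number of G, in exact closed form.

5

Vertex 984 has 6 neighbors: 816, 565, 324, 789, 678, 515.
deg(411) = 6; N(411) = {633, 565, 616, 545, 678, 515}.
Vertex 324 has 6 neighbors: 565, 616, 545, 984, 443, 260.
N(515) = {411, 616, 984, 789, 443, 406}, |N(515)| = 6.
Regular of degree 6 on 15 vertices: Kneser K(6,2) on C(6,2)=15 vertices.
The 3 distinct eigenvalues: [6.0, 1.0, -3.0].
Lovász: ϑ = −15(-3)/(6+-1*(-3)) = 5.
≈ 5.00000 (to 5 d.p.).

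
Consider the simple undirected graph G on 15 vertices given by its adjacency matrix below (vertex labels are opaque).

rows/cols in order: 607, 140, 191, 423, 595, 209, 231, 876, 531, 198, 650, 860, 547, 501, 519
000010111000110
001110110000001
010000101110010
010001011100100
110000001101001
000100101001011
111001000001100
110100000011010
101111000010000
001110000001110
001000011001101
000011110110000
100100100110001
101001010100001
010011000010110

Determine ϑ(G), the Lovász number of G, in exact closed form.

N(607) = {595, 231, 876, 531, 547, 501}, |N(607)| = 6.
deg(531) = 6; N(531) = {607, 191, 423, 595, 209, 650}.
N(423) = {140, 209, 876, 531, 198, 547}, |N(423)| = 6.
Vertex 231 has 6 neighbors: 607, 140, 191, 209, 860, 547.
15-vertex 6-regular graph: this is K(6,2), the Kneser graph.
The 3 distinct eigenvalues: [6.0, 1.0, -3.0].
ϑ = −N·λ_min/(λ_max−λ_min) = −15·(-3)/(6−(-3)) = 5.
Numerically 5.00000.

5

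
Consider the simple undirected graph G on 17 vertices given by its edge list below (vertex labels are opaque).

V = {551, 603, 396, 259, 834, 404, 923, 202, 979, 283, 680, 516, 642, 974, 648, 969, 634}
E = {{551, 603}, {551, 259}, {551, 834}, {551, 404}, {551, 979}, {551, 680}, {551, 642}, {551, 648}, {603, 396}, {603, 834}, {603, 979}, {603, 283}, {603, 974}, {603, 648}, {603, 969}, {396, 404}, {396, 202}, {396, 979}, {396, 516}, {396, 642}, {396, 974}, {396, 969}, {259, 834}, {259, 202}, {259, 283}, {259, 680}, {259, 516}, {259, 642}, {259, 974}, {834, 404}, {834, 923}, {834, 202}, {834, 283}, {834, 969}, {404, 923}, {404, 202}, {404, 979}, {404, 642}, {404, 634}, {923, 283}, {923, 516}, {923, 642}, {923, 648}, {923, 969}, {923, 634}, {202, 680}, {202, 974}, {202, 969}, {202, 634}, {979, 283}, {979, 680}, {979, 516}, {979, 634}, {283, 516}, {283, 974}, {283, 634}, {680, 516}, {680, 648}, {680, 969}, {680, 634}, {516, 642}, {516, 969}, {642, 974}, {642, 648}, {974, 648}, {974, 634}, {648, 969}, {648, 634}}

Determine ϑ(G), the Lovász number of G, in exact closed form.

sqrt(17)

Vertex 516 has 8 neighbors: 396, 259, 923, 979, 283, 680, 642, 969.
N(259) = {551, 834, 202, 283, 680, 516, 642, 974}, |N(259)| = 8.
Vertex 283 has 8 neighbors: 603, 259, 834, 923, 979, 516, 974, 634.
Vertex 603 has 8 neighbors: 551, 396, 834, 979, 283, 974, 648, 969.
Every vertex has degree 8 (N=17); Paley(17): SR with (k,λ,μ)=(8,3,4).
spec(A) ≈ [8.0, 1.5616, -2.5616] (distinct, 4 d.p.).
With N=17: ϑ(G) = 17·(-(-sqrt(17)/2 - 1/2))/(8−(-sqrt(17)/2 - 1/2)) = sqrt(17).
≈ 4.123105626 (to 9 d.p.).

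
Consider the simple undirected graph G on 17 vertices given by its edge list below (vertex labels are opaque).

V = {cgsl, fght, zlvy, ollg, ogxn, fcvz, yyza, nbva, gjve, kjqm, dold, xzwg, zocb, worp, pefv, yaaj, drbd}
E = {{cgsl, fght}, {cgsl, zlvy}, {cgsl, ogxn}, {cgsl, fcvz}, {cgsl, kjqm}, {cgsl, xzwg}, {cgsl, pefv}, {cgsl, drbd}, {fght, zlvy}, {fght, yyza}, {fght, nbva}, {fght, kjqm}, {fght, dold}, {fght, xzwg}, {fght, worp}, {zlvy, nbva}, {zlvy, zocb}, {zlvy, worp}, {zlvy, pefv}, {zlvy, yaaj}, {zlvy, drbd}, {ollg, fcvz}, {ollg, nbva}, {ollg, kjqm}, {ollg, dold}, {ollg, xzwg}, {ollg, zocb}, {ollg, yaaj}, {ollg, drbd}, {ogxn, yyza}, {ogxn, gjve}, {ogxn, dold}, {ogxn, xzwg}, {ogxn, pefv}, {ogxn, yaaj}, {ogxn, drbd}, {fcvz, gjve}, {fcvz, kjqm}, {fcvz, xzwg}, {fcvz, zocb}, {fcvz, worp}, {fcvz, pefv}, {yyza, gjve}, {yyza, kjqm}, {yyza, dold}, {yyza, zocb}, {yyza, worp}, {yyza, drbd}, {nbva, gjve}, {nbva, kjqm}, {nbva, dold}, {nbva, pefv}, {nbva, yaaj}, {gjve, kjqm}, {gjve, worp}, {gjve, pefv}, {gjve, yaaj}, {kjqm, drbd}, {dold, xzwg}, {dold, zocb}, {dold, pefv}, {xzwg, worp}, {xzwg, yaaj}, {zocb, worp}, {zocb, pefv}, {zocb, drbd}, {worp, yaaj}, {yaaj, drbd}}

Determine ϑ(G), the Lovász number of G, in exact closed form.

sqrt(17)

N(fcvz) = {cgsl, ollg, gjve, kjqm, xzwg, zocb, worp, pefv}, |N(fcvz)| = 8.
deg(pefv) = 8; N(pefv) = {cgsl, zlvy, ogxn, fcvz, nbva, gjve, dold, zocb}.
Vertex kjqm has 8 neighbors: cgsl, fght, ollg, fcvz, yyza, nbva, gjve, drbd.
deg(xzwg) = 8; N(xzwg) = {cgsl, fght, ollg, ogxn, fcvz, dold, worp, yaaj}.
deg(v) = 8 for all v (|V|=17); Paley(17): SR with (k,λ,μ)=(8,3,4).
The 3 distinct eigenvalues: [8.0, 1.561553, -2.561553].
With N=17: ϑ(G) = 17·(-(-sqrt(17)/2 - 1/2))/(8−(-sqrt(17)/2 - 1/2)) = sqrt(17).
ϑ(G) ≈ 4.1231.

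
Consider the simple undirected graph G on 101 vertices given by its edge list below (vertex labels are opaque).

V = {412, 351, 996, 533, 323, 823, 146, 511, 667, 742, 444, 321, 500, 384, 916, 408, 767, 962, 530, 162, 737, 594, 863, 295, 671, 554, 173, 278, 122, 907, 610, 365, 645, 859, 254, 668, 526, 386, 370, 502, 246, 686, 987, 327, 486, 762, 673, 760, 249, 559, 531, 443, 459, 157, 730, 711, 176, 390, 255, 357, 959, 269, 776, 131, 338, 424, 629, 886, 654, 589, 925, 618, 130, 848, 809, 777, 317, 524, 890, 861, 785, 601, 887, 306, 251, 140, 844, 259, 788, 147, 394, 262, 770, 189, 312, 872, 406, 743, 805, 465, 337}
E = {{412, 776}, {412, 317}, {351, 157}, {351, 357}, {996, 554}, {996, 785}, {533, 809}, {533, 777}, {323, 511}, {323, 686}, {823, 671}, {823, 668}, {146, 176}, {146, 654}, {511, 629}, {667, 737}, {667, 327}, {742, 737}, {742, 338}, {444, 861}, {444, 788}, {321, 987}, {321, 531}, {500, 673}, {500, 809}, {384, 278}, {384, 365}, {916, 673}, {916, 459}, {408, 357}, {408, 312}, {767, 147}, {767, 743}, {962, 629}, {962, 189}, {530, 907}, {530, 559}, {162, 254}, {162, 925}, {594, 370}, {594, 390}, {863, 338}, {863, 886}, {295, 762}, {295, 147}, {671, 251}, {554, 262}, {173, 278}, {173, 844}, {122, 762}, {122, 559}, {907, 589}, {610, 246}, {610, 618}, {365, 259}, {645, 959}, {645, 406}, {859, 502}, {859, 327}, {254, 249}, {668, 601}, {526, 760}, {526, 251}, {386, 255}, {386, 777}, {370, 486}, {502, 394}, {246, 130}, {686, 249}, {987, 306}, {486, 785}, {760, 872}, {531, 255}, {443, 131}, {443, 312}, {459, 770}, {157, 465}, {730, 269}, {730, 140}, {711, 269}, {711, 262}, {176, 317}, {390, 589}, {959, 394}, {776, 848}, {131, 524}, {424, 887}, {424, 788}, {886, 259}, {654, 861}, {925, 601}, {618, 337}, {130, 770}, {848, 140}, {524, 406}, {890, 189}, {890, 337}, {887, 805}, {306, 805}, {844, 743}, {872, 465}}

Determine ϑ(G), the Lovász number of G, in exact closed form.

Vertex 859 has 2 neighbors: 502, 327.
N(357) = {351, 408}, |N(357)| = 2.
Vertex 730 has 2 neighbors: 269, 140.
N(962) = {629, 189}, |N(962)| = 2.
Every vertex has degree 2 (N=101); a single 101-cycle (edge-transitive).
The 51 distinct eigenvalues: [2.0, 1.996131, 1.98454, 1.96527, 1.938398, 1.904026, 1.862288, 1.813345, 1.757387, 1.694629, 1.625316, 1.549714, 1.468117, 1.38084, 1.288221, 1.190618, 1.088408, 0.981988, 0.871769, 0.758177, 0.641652, 0.522644, 0.401614, 0.279031, 0.155368, 0.031104, -0.093281, -0.217304, -0.340487, -0.462353, -0.582429, -0.700253, -0.815367, -0.927327, -1.035699, -1.140065, -1.240019, -1.335176, -1.425168, -1.509646, -1.588283, -1.660776, -1.726843, -1.78623, -1.838706, -1.884069, -1.922142, -1.952779, -1.975861, -1.991299, -1.999033].
−101·(-2*cos(pi/101)) / ((2)−(-2*cos(pi/101))) = 101*cos(pi/101)/(cos(pi/101) + 1) = ϑ(G).
= 50.48778… (decimal).
Check 50 ≤ 101*cos(pi/101)/(cos(pi/101) + 1) ≤ 51: both strict.

101*cos(pi/101)/(cos(pi/101) + 1)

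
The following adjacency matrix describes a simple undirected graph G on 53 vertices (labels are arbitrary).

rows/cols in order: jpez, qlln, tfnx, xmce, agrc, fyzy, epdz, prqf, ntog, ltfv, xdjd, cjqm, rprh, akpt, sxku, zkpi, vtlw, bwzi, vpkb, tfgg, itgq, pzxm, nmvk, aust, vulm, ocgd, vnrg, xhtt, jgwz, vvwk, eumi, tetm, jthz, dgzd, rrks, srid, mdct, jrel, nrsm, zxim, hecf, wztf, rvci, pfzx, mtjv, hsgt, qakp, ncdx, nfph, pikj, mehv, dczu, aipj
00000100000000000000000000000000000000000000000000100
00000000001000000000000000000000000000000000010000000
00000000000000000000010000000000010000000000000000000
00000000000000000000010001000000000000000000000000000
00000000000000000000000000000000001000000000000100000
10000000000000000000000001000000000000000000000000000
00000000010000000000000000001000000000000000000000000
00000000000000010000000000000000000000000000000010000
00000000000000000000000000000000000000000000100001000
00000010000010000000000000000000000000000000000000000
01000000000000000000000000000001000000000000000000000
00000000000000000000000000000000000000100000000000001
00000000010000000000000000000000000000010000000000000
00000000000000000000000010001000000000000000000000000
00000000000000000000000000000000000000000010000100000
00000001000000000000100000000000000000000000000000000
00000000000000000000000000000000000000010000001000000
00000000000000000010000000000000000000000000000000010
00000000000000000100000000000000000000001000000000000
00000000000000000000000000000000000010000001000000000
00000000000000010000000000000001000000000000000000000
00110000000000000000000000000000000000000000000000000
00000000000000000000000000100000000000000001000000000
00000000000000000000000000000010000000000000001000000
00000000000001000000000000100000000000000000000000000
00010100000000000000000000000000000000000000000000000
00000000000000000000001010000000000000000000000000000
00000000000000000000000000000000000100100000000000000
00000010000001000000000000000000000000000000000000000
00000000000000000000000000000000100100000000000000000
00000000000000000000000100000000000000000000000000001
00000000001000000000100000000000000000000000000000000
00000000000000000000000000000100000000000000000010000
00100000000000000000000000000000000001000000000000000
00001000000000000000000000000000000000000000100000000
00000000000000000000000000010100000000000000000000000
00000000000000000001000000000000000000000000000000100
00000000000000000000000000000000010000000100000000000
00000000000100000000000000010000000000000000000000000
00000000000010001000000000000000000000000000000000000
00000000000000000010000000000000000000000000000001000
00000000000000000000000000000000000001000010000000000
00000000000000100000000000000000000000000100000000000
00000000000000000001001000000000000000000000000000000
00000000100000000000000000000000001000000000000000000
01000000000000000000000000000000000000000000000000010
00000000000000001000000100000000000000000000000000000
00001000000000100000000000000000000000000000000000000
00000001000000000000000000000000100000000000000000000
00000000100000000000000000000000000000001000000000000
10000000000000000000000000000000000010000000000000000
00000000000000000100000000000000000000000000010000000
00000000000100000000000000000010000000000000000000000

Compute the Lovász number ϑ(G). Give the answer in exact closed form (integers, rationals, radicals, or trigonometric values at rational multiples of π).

N(cjqm) = {nrsm, aipj}, |N(cjqm)| = 2.
deg(vnrg) = 2; N(vnrg) = {nmvk, vulm}.
deg(prqf) = 2; N(prqf) = {zkpi, nfph}.
deg(akpt) = 2; N(akpt) = {vulm, jgwz}.
deg(v) = 2 for all v (|V|=53); connected 2-regular on 53 ⇒ C_{53}.
spec(A) ≈ [2.0, 1.985962, 1.944046, 1.874839, 1.779314, 1.658811, 1.515022, 1.349966, 1.165959, 0.965584, 0.751655, 0.527174, 0.295293, 0.059267, -0.177592, -0.411957, -0.64054, -0.86013, -1.067647, -1.260176, -1.435015, -1.589709, -1.722087, -1.830291, -1.912802, -1.968461, -1.996487] (distinct, 6 d.p.).
−53·(-2*cos(pi/53)) / ((2)−(-2*cos(pi/53))) = 53*cos(pi/53)/(cos(pi/53) + 1) = ϑ(G).
≈ 26.4767090 (to 7 d.p.).
Check 26 ≤ 53*cos(pi/53)/(cos(pi/53) + 1) ≤ 27: both strict.

53*cos(pi/53)/(cos(pi/53) + 1)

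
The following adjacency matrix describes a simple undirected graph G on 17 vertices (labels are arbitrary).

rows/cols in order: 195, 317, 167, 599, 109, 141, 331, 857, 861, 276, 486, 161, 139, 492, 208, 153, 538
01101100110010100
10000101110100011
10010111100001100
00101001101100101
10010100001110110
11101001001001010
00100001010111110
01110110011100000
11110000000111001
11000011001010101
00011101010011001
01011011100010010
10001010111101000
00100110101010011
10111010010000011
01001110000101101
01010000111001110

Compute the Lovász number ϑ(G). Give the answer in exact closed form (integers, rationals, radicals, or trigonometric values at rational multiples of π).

N(109) = {195, 599, 141, 486, 161, 139, 208, 153}, |N(109)| = 8.
deg(167) = 8; N(167) = {195, 599, 141, 331, 857, 861, 492, 208}.
N(486) = {599, 109, 141, 857, 276, 139, 492, 538}, |N(486)| = 8.
N(538) = {317, 599, 861, 276, 486, 492, 208, 153}, |N(538)| = 8.
Regular of degree 8 on 17 vertices: SR(17,8,3,4) — a Paley graph.
Distinct eigenvalues (to 6 d.p.): [8.0, 1.561553, -2.561553].
−17·(-sqrt(17)/2 - 1/2) / ((8)−(-sqrt(17)/2 - 1/2)) = sqrt(17) = ϑ(G).
Numerically 4.1231056.

sqrt(17)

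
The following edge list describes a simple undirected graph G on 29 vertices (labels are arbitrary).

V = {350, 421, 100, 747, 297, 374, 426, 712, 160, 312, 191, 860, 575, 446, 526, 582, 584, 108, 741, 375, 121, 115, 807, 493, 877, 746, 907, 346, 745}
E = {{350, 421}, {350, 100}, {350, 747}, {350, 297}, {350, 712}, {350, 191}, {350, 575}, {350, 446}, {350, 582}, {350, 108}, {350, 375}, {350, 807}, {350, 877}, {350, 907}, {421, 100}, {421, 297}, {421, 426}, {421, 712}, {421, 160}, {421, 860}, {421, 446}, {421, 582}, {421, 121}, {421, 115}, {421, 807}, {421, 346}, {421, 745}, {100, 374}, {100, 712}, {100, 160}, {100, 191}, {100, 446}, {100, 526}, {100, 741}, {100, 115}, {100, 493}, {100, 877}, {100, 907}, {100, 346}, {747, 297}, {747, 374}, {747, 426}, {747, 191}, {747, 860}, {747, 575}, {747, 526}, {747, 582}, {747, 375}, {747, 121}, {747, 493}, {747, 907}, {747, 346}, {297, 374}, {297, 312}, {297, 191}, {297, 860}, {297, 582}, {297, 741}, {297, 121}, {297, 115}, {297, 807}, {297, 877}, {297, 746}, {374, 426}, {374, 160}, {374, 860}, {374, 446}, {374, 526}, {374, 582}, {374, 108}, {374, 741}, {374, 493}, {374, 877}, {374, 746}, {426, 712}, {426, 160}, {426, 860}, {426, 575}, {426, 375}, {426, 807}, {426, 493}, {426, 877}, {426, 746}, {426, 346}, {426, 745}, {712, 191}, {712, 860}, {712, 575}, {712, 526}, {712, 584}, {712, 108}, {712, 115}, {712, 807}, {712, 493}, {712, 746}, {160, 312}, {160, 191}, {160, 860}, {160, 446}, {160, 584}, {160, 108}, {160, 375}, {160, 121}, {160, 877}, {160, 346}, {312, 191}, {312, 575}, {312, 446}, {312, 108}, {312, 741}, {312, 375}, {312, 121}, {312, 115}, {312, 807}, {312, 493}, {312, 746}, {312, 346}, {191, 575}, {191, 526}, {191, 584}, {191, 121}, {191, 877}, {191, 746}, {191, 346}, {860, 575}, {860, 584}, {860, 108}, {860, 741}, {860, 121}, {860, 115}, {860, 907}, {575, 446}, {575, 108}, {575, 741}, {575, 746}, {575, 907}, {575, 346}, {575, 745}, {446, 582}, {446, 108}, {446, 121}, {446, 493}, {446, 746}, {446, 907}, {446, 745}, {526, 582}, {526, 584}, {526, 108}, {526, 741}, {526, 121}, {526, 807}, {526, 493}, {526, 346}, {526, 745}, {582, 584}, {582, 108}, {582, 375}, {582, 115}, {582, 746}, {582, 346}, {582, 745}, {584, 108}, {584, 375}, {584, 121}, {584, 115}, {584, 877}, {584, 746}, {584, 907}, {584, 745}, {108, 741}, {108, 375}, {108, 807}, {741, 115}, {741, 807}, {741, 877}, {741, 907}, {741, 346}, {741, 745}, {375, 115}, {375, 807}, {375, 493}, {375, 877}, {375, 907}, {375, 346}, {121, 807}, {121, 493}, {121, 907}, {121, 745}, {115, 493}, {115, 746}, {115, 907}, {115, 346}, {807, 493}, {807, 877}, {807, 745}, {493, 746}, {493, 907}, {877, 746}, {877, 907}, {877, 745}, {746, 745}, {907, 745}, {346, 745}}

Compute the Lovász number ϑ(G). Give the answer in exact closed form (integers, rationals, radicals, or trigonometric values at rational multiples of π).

sqrt(29)

deg(807) = 14; N(807) = {350, 421, 297, 426, 712, 312, 526, 108, 741, 375, 121, 493, 877, 745}.
deg(860) = 14; N(860) = {421, 747, 297, 374, 426, 712, 160, 575, 584, 108, 741, 121, 115, 907}.
Vertex 100 has 14 neighbors: 350, 421, 374, 712, 160, 191, 446, 526, 741, 115, 493, 877, 907, 346.
deg(121) = 14; N(121) = {421, 747, 297, 160, 312, 191, 860, 446, 526, 584, 807, 493, 907, 745}.
Every vertex has degree 14 (N=29); SR(29,14,6,7) — a Paley graph.
The 3 distinct eigenvalues: [14.0, 2.19258, -3.19258].
λ_max=14, λ_min=-sqrt(29)/2 - 1/2; ϑ = −29·λ_min/(λ_max−λ_min) = sqrt(29).
Numerically 5.385164807.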